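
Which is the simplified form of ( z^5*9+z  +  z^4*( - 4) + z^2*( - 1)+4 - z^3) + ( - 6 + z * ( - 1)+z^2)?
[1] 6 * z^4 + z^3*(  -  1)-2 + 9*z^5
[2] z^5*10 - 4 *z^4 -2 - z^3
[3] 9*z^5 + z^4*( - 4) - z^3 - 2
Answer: 3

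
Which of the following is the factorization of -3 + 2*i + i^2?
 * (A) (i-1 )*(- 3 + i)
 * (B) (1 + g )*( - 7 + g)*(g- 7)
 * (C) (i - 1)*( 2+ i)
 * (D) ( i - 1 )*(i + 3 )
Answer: D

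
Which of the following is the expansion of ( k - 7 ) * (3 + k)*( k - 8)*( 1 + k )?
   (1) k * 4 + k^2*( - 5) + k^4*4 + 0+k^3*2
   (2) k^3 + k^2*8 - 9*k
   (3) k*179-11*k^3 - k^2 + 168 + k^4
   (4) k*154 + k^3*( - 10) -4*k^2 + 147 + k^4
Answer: 3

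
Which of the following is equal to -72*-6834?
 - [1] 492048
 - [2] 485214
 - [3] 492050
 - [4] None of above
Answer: 1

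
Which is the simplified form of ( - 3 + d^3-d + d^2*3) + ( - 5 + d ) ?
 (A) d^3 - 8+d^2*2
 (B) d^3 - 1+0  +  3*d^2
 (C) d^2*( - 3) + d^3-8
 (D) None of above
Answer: D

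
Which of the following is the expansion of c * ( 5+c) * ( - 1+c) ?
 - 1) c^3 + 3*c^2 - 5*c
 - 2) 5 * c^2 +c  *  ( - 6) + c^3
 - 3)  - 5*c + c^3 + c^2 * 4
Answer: 3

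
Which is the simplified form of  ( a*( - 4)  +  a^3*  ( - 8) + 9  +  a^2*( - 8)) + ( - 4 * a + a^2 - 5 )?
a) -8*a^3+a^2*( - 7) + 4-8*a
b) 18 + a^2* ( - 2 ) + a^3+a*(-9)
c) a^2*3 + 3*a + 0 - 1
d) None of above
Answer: a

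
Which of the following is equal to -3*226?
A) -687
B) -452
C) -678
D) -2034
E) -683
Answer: C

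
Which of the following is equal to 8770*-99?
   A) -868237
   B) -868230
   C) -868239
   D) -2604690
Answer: B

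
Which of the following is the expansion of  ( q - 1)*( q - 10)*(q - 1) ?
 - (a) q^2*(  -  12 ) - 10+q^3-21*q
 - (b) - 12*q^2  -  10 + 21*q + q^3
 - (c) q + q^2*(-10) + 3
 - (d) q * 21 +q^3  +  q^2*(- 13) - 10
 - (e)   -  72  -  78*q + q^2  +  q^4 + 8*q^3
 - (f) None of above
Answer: b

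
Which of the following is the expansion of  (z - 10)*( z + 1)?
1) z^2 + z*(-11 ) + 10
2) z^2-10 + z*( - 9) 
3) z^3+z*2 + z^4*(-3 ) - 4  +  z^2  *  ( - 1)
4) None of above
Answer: 2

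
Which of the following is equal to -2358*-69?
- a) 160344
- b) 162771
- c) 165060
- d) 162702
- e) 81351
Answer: d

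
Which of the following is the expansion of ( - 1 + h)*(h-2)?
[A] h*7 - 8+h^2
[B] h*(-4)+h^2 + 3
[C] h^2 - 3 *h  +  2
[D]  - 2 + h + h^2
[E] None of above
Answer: C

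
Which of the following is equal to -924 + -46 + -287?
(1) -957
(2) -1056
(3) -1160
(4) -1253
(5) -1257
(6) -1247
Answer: 5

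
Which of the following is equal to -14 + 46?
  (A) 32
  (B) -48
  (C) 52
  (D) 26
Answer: A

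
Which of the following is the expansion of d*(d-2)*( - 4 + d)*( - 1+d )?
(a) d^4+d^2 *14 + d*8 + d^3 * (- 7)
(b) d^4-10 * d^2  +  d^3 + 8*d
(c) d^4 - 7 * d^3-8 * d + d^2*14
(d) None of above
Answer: c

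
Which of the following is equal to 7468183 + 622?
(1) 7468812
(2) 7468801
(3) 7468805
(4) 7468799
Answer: 3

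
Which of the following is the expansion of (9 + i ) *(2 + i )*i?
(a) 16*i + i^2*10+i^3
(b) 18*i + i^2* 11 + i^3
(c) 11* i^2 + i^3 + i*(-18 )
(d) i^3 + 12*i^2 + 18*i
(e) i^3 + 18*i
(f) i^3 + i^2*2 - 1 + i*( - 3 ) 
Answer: b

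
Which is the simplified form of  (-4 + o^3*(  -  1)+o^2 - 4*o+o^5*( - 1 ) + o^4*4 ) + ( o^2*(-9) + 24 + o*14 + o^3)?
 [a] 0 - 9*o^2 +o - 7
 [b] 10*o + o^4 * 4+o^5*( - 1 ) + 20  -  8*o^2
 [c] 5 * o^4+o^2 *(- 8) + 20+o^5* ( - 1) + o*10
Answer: b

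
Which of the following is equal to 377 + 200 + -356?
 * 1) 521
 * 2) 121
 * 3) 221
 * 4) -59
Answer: 3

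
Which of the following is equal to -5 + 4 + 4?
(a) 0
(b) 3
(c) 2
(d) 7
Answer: b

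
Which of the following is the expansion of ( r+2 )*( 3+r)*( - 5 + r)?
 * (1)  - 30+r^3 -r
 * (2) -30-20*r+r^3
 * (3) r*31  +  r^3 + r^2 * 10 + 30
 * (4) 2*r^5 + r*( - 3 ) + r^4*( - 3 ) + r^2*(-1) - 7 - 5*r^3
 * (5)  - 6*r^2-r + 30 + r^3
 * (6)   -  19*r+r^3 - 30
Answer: 6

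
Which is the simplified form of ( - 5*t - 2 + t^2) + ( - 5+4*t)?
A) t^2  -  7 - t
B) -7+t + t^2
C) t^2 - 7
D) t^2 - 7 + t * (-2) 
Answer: A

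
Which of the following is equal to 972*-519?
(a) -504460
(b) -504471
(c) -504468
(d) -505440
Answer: c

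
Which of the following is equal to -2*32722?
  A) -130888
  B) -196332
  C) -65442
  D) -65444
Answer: D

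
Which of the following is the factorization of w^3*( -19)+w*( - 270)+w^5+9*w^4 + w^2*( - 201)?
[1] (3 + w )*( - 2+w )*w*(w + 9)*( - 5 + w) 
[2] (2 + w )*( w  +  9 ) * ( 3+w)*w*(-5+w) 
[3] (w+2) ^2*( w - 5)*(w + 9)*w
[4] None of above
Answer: 2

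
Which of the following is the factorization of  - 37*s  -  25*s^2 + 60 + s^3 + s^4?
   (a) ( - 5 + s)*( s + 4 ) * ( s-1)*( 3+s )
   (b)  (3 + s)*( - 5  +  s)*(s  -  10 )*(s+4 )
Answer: a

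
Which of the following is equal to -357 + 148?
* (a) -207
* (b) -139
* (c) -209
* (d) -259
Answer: c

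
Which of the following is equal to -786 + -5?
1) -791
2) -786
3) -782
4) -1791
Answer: 1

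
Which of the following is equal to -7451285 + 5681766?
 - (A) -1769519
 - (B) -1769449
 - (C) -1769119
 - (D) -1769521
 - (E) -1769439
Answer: A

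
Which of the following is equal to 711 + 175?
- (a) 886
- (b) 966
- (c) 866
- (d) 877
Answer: a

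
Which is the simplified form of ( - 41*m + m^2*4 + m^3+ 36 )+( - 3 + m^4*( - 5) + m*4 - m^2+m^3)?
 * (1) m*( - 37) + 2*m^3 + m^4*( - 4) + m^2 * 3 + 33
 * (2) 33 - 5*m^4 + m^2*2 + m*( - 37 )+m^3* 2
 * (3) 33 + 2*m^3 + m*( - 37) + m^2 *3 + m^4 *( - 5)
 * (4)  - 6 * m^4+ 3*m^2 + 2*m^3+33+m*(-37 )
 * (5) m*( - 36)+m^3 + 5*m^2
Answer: 3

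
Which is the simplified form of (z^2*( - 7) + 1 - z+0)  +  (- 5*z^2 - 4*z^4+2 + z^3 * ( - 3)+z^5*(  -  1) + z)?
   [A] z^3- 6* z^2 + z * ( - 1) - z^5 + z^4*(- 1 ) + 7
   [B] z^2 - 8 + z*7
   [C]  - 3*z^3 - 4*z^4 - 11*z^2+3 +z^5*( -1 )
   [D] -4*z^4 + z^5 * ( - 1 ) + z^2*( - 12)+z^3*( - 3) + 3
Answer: D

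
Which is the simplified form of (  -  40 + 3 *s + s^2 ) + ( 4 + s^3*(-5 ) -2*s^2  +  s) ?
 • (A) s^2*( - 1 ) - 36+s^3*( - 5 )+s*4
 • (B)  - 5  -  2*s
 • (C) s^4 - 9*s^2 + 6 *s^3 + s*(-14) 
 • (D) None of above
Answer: A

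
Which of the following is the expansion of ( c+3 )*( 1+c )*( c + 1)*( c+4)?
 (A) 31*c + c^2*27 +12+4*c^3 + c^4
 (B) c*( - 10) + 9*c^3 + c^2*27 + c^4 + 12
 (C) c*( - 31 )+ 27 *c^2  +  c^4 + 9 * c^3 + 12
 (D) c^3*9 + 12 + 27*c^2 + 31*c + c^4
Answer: D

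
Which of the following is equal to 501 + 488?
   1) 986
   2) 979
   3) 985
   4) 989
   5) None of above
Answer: 4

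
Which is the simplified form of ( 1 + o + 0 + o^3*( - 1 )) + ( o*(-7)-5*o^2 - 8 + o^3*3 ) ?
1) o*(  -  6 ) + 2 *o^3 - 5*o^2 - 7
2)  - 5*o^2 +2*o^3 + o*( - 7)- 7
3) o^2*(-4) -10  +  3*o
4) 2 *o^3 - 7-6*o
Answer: 1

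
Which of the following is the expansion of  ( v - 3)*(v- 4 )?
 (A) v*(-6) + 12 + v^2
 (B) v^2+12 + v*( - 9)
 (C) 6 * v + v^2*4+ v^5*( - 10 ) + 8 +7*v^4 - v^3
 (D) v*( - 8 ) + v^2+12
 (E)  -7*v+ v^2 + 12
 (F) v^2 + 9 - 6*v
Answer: E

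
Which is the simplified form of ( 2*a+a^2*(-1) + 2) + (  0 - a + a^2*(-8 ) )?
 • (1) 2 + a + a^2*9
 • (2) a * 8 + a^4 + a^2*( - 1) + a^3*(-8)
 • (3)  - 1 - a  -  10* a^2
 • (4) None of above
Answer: 4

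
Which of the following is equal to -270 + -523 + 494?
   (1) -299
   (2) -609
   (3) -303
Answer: 1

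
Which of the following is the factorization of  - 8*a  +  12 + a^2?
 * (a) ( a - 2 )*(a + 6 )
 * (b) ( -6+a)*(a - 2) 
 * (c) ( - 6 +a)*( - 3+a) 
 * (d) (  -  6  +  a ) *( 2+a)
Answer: b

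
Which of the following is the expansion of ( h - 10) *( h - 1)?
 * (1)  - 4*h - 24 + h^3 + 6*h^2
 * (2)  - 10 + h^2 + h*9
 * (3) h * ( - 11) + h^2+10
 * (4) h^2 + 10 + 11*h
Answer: 3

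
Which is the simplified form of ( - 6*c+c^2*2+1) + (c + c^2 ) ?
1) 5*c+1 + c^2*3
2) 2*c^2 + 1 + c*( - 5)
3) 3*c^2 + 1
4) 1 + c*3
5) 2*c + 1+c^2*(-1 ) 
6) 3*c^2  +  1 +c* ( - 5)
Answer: 6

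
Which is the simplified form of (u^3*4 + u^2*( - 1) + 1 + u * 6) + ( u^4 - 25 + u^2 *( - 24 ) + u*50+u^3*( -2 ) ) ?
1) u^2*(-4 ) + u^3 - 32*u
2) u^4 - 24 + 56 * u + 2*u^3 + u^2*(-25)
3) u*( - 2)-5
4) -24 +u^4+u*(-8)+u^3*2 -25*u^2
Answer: 2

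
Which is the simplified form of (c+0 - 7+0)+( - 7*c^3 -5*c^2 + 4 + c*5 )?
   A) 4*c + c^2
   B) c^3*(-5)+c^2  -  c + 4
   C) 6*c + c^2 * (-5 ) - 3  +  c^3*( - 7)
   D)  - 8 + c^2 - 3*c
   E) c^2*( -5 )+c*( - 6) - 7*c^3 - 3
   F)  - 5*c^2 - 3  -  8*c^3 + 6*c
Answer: C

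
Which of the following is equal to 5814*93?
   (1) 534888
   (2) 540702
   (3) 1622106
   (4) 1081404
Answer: 2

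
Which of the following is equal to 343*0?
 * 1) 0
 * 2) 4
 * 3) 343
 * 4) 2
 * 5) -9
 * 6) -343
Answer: 1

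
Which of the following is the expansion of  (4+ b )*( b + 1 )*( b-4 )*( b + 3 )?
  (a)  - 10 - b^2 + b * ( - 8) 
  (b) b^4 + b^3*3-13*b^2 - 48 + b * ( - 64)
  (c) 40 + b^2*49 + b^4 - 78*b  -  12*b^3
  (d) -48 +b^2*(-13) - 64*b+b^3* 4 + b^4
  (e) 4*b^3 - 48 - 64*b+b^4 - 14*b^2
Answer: d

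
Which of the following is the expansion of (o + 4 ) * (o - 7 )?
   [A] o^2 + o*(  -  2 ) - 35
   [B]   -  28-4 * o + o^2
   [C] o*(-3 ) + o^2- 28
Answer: C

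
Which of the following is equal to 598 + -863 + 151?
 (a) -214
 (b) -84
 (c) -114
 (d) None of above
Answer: c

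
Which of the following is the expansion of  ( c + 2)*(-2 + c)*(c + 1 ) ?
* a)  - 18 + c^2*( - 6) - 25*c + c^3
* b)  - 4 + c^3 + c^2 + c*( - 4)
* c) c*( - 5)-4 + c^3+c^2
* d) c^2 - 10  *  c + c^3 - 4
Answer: b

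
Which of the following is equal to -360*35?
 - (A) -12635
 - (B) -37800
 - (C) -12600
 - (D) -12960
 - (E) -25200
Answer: C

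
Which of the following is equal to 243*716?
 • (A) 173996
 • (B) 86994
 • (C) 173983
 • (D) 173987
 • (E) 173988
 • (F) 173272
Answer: E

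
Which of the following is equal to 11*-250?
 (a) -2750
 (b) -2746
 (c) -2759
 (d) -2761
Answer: a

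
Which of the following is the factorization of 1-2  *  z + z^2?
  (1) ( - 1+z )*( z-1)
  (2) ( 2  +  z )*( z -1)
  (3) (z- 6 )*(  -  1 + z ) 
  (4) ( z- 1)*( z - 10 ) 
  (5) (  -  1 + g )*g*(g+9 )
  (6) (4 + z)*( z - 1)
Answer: 1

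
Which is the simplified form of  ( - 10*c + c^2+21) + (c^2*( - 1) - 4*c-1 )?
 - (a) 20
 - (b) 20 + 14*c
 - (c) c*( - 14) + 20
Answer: c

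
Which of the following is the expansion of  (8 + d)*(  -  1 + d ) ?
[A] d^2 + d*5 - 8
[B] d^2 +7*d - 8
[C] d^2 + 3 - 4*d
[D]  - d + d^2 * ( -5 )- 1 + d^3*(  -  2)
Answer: B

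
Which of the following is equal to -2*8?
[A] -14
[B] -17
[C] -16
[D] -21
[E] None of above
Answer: C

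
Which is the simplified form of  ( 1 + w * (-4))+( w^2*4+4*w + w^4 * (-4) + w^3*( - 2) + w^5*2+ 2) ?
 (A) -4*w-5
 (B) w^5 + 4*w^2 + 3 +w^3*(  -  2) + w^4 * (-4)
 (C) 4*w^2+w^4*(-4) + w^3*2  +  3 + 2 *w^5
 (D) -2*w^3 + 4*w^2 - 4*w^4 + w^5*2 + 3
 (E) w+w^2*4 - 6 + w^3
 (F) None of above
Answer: D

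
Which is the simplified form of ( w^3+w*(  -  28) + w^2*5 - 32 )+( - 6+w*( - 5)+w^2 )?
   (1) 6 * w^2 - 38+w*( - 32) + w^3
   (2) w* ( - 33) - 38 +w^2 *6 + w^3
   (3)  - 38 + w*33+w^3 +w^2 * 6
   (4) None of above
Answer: 2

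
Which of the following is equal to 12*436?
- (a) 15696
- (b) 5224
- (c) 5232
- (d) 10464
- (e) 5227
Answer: c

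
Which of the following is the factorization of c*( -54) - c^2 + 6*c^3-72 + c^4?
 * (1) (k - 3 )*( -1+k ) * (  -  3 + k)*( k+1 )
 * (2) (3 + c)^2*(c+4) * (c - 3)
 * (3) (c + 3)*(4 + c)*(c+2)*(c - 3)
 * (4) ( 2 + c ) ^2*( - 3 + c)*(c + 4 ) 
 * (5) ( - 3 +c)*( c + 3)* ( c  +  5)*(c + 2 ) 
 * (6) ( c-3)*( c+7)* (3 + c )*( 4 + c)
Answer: 3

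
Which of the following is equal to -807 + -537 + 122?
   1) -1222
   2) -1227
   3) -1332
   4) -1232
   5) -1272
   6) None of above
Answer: 1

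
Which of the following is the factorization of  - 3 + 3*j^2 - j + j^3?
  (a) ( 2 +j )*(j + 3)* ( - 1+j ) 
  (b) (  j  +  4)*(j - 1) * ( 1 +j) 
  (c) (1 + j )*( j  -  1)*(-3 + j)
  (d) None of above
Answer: d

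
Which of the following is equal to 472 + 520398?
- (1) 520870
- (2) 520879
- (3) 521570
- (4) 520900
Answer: 1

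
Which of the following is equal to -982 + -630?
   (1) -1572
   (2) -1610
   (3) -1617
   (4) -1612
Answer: 4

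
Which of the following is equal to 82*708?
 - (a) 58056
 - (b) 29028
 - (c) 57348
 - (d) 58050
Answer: a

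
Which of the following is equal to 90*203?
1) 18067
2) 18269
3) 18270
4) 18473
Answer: 3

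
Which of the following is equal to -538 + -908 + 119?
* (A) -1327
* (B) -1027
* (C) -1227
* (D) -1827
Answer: A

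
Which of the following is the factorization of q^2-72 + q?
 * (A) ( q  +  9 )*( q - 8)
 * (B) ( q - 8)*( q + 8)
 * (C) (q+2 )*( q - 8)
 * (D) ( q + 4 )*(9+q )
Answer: A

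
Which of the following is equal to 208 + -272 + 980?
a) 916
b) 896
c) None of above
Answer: a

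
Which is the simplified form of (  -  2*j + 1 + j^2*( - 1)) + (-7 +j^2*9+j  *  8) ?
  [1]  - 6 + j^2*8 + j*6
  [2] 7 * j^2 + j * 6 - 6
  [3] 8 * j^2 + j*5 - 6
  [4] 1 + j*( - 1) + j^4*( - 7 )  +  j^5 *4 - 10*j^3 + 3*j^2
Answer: 1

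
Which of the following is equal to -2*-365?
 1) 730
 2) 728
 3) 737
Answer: 1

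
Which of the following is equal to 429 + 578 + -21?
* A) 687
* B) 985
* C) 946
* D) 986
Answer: D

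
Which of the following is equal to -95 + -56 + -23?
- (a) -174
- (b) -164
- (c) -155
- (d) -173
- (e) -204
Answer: a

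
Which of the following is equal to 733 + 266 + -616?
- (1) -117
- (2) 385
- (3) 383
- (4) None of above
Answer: 3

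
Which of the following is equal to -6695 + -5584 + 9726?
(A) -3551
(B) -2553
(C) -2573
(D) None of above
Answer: B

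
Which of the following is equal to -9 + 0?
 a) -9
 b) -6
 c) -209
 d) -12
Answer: a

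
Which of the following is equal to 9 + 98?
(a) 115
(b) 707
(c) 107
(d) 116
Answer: c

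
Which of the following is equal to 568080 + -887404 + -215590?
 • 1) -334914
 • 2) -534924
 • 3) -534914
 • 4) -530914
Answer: 3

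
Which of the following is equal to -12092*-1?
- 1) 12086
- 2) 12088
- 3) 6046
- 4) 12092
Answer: 4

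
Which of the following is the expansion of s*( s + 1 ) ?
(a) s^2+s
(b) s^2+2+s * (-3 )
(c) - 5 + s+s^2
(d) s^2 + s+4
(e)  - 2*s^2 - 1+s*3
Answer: a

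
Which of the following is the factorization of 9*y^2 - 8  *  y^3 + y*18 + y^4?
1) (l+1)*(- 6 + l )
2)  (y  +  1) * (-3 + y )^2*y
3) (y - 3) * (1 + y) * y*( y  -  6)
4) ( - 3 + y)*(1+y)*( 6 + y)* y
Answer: 3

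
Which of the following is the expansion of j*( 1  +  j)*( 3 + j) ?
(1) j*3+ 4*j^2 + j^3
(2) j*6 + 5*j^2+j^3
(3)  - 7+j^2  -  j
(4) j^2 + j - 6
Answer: 1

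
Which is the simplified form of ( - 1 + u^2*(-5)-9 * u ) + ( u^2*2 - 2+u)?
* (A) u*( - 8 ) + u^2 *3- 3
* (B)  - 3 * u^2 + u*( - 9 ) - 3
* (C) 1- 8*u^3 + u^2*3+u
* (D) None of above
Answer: D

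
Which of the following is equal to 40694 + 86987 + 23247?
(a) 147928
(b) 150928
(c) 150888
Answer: b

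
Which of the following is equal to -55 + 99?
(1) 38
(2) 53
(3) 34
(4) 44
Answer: 4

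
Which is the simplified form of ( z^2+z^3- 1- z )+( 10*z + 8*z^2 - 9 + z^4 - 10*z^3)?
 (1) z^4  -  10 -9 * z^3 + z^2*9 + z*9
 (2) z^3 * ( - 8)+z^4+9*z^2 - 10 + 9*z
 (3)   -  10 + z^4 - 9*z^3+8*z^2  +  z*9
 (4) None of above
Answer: 1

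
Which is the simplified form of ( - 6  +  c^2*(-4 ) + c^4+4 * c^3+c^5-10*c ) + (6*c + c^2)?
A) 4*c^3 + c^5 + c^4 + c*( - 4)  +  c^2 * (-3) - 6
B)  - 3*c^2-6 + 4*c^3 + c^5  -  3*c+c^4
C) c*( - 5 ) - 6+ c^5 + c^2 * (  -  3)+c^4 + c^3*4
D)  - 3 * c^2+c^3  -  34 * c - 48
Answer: A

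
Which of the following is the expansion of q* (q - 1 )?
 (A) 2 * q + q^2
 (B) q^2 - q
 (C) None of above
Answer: B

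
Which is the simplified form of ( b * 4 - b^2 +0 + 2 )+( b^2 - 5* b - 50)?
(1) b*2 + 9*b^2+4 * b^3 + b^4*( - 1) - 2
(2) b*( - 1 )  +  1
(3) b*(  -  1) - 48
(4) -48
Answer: 3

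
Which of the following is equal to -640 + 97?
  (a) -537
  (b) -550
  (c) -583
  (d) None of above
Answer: d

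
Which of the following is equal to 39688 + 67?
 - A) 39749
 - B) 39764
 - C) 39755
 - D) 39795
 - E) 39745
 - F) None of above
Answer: C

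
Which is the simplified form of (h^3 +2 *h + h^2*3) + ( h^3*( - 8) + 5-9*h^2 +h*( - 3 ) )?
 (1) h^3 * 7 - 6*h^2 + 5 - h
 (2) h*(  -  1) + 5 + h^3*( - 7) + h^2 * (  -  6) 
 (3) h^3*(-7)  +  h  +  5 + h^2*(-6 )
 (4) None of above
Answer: 2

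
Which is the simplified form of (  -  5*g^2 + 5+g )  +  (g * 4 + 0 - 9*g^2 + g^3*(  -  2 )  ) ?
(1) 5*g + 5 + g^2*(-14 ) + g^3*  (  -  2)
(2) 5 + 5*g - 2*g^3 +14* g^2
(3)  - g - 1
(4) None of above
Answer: 1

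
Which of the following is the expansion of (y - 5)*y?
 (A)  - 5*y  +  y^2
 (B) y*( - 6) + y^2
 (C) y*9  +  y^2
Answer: A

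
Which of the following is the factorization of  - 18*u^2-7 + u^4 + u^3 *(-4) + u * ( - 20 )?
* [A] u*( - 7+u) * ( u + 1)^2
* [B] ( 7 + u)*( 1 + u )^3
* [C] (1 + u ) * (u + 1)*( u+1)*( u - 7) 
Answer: C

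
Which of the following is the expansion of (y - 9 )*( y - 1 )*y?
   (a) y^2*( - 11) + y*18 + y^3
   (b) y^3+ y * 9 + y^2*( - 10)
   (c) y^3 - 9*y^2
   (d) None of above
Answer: b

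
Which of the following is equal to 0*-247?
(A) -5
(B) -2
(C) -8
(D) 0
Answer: D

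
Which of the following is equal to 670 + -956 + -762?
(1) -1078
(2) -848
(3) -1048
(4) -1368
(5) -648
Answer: 3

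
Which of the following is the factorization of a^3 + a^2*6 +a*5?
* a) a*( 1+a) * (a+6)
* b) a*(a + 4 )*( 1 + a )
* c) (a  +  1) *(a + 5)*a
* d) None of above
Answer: c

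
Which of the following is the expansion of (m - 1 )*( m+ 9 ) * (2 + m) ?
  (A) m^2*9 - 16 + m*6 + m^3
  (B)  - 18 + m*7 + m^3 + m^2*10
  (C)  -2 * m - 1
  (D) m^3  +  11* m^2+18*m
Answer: B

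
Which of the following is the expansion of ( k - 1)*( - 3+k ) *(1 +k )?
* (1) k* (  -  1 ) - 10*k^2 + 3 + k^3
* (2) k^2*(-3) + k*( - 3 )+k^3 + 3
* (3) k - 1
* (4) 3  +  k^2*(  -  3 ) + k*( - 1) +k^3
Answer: 4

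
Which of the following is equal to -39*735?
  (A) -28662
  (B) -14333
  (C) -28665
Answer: C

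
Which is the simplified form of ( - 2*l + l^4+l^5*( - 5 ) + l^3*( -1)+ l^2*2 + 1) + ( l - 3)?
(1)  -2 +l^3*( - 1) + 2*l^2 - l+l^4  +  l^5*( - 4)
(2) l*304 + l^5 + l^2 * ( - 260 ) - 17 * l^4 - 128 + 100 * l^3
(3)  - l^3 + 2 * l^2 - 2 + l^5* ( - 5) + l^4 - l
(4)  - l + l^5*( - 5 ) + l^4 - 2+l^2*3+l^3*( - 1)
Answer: 3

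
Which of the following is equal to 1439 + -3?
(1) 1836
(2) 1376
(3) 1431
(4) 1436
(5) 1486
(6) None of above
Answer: 4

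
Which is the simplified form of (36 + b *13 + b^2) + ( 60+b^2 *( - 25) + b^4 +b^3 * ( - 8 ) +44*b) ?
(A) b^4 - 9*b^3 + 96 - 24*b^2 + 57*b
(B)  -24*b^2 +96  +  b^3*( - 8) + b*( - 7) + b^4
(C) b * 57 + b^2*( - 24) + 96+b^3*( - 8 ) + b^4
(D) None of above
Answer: C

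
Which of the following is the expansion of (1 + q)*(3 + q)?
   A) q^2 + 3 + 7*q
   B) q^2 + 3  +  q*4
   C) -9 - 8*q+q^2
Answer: B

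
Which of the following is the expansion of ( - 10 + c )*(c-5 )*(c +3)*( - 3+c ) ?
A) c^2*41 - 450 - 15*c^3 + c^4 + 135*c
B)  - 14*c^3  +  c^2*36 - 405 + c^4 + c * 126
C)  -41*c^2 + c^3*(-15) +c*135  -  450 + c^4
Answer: A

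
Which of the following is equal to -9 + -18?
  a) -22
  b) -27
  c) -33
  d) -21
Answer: b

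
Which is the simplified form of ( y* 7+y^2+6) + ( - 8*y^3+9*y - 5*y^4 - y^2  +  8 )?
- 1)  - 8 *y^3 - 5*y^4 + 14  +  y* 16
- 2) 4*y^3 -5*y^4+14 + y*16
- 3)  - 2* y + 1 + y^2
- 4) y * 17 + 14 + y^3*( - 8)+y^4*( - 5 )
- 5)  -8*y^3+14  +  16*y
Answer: 1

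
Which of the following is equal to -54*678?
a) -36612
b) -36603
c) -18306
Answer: a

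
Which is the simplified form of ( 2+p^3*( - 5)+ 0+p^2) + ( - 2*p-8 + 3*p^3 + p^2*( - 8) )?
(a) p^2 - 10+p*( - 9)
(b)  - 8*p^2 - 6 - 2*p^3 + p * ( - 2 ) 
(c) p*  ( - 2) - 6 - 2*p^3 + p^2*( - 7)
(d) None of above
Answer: c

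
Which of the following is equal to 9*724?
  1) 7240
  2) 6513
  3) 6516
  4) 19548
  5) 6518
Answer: 3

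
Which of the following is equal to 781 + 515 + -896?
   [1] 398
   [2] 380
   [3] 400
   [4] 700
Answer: 3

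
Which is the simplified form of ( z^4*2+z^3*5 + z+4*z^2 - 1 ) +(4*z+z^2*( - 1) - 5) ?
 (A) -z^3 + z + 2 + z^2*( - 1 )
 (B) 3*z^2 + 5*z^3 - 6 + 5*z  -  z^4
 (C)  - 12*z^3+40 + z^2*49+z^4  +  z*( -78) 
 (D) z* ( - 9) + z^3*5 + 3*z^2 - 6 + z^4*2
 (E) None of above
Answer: E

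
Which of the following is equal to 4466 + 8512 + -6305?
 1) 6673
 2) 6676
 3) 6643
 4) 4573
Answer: 1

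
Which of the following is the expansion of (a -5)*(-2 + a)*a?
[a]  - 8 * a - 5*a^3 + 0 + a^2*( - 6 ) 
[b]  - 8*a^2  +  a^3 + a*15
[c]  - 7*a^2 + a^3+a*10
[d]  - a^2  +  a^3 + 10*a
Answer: c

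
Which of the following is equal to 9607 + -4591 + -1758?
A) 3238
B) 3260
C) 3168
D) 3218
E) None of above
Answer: E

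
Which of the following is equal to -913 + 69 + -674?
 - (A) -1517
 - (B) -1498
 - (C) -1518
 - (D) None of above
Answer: C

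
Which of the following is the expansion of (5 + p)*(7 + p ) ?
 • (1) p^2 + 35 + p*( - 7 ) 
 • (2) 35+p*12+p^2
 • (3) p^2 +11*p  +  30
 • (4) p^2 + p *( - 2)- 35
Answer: 2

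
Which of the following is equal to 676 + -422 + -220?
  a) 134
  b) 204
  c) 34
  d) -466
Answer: c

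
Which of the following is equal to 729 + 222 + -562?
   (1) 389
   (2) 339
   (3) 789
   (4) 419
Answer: 1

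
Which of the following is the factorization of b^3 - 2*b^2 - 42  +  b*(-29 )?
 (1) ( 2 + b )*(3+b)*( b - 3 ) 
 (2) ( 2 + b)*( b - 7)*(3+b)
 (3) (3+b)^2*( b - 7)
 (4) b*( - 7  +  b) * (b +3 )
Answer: 2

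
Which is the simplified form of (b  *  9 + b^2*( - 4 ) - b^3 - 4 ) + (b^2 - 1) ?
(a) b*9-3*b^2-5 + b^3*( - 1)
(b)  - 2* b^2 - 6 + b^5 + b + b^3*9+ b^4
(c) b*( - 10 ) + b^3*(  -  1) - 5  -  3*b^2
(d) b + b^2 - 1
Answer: a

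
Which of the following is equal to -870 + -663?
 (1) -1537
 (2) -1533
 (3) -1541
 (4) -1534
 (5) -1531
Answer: 2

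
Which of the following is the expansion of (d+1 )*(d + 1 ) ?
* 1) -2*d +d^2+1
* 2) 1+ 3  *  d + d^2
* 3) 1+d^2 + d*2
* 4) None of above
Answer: 3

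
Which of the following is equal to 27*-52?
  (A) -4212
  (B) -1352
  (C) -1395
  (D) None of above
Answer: D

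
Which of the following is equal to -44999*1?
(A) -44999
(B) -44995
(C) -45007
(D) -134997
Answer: A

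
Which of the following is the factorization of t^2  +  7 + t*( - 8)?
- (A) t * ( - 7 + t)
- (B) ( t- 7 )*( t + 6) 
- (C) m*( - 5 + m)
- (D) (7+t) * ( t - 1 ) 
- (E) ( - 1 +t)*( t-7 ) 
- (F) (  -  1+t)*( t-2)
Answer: E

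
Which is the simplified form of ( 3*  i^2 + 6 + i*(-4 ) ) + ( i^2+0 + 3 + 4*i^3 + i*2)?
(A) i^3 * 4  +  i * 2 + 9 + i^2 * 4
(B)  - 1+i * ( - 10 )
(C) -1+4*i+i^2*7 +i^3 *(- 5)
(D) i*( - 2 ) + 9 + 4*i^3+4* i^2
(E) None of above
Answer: D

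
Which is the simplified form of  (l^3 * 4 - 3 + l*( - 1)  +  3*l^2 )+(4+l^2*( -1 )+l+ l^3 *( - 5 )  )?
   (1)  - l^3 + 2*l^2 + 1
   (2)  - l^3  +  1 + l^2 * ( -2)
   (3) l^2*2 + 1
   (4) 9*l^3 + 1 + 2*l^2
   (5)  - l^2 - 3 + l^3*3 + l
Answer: 1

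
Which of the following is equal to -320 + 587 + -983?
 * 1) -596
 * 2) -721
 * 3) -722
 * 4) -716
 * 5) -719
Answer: 4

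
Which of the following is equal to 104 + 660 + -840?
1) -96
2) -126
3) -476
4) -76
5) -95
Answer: 4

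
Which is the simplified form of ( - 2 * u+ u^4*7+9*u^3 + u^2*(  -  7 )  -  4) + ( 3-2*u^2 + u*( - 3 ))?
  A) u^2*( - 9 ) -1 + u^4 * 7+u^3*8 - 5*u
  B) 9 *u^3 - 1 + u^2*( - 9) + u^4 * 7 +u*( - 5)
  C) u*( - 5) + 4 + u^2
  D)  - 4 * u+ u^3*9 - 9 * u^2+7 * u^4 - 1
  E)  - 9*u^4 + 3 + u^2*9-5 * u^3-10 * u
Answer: B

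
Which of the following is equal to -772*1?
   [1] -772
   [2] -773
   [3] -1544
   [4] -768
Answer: 1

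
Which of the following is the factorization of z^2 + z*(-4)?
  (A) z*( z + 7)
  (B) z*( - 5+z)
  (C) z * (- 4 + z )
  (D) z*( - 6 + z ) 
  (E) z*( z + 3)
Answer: C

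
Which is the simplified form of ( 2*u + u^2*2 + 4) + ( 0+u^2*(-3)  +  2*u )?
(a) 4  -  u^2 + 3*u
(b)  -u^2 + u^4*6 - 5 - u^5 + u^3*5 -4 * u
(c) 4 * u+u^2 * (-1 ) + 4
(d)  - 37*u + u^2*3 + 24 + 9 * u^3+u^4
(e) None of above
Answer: c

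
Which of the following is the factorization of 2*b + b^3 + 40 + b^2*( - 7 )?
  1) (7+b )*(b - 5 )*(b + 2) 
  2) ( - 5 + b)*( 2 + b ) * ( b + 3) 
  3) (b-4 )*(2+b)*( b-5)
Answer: 3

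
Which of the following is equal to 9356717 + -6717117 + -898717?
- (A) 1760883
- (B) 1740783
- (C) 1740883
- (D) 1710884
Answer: C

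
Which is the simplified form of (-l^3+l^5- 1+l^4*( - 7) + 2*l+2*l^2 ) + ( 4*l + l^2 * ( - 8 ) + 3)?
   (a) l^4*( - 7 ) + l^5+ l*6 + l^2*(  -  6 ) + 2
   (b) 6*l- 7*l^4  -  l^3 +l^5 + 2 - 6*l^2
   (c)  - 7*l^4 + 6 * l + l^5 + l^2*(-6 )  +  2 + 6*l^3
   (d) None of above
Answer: b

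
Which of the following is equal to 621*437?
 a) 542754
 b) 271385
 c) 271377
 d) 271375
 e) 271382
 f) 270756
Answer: c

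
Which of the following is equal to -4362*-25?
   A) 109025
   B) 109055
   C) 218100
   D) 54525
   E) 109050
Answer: E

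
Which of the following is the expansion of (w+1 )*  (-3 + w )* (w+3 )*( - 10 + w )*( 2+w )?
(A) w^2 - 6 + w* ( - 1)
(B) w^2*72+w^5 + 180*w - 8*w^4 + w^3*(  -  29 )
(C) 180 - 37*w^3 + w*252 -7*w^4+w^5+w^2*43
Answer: C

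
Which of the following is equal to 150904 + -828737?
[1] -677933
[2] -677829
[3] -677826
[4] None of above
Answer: 4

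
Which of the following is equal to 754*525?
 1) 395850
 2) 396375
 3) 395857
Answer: 1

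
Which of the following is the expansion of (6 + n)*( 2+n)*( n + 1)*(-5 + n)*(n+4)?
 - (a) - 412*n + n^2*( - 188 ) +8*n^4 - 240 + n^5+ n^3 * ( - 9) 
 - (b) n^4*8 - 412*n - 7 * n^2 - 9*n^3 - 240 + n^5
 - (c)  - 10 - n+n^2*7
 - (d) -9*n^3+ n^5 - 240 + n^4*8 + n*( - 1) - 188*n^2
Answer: a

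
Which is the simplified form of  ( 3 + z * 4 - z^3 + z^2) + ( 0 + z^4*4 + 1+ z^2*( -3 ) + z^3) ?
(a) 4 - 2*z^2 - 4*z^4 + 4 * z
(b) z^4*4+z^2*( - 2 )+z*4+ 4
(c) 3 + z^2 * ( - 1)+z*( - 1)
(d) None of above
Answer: b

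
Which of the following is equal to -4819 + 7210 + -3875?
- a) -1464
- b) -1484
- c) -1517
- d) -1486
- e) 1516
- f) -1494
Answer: b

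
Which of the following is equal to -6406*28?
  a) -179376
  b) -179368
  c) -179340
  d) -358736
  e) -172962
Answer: b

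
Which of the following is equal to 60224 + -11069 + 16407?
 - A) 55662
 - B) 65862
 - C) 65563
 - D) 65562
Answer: D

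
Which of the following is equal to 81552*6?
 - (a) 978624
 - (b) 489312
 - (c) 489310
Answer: b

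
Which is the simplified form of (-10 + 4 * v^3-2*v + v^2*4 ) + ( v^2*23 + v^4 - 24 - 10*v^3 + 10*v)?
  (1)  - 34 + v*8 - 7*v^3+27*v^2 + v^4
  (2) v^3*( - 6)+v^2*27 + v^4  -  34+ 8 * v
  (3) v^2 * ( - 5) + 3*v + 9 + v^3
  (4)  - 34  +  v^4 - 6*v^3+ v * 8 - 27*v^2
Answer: 2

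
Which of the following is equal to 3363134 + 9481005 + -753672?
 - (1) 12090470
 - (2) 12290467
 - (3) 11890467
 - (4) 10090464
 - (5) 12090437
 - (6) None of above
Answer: 6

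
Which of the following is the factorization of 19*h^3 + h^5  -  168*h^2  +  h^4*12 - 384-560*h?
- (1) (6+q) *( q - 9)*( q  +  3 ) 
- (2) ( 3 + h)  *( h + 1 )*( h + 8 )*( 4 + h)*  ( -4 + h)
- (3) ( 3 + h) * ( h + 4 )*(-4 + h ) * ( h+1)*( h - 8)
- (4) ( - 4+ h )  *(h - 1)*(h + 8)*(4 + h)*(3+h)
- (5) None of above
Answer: 2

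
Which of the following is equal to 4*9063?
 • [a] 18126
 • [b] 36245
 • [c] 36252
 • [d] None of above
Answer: c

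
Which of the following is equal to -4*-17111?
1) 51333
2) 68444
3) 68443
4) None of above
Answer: 2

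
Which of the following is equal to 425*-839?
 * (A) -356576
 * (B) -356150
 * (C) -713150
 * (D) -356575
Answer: D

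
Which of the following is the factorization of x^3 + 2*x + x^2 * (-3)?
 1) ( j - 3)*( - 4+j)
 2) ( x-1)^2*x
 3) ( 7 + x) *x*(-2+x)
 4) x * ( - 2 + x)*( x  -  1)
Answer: 4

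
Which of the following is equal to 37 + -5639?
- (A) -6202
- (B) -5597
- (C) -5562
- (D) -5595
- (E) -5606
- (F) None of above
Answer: F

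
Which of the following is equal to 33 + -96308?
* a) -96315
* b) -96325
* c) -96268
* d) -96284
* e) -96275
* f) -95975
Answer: e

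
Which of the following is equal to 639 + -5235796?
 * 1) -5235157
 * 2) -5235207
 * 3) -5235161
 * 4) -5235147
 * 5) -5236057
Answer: 1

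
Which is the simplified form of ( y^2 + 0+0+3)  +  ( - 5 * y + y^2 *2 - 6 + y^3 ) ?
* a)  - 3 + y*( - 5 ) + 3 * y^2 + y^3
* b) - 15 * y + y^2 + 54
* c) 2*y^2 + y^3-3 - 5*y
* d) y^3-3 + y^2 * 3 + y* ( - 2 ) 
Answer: a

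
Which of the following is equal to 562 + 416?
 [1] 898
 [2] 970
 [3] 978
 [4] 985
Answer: 3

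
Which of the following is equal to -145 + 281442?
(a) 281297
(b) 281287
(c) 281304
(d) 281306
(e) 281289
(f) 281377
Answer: a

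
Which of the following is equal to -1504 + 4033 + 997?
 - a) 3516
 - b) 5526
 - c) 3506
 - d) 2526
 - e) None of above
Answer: e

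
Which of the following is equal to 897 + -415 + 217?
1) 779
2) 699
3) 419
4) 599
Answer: 2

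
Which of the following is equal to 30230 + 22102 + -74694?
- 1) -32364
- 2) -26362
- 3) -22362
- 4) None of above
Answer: 3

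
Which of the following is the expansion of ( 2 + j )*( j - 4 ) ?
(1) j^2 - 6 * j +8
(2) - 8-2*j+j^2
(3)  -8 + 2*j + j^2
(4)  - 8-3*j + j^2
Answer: 2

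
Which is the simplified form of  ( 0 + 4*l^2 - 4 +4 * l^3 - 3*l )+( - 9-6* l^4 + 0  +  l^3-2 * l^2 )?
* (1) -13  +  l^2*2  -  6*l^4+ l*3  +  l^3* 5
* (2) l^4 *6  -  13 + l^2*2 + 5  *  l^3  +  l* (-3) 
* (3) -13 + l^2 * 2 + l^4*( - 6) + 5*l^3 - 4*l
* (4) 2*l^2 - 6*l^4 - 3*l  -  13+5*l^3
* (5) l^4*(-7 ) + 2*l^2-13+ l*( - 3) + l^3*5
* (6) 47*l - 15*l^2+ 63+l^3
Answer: 4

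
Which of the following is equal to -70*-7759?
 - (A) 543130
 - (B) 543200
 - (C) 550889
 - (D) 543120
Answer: A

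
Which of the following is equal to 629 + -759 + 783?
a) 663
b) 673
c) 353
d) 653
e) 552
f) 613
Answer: d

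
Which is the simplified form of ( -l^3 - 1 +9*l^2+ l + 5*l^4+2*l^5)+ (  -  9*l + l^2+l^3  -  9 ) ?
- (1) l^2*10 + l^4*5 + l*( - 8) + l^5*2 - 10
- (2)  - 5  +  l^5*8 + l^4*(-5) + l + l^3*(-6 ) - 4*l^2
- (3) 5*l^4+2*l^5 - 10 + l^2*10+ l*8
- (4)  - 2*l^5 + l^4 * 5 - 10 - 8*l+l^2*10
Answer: 1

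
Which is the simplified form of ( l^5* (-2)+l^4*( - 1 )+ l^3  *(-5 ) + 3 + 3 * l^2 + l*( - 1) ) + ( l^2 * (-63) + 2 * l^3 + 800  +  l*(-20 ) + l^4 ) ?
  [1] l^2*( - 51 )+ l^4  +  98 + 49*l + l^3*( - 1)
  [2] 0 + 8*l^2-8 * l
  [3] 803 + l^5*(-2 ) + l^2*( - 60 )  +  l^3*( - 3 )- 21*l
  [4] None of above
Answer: 3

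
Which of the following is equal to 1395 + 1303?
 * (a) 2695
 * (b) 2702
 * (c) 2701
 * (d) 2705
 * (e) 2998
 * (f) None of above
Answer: f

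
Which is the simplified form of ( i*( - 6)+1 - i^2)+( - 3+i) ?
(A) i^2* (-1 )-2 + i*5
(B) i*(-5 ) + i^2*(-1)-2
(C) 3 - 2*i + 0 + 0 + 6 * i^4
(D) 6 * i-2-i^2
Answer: B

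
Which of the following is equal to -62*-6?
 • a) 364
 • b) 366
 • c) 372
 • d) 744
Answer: c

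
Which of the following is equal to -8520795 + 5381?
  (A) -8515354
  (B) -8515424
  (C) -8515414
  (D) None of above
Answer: C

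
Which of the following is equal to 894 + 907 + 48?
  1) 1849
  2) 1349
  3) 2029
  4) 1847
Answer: 1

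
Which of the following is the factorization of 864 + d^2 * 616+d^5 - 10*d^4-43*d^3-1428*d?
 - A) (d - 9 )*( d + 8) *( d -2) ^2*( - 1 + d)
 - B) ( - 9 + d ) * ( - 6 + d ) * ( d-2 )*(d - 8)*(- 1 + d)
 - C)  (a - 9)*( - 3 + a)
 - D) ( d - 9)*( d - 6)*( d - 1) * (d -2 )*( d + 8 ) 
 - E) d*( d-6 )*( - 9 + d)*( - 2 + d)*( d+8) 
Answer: D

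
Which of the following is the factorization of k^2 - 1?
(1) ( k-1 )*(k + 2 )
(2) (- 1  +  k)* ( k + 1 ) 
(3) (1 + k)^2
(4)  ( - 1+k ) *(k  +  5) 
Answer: 2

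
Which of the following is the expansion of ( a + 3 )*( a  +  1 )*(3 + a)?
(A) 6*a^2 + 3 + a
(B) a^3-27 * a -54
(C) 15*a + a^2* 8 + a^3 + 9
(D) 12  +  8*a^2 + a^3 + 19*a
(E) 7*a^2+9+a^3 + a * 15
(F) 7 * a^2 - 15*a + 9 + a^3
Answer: E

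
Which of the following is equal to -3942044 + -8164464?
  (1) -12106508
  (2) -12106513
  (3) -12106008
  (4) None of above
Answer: 1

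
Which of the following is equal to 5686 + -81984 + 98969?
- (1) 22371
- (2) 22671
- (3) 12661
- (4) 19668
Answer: 2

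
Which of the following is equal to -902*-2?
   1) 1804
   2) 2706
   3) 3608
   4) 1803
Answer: 1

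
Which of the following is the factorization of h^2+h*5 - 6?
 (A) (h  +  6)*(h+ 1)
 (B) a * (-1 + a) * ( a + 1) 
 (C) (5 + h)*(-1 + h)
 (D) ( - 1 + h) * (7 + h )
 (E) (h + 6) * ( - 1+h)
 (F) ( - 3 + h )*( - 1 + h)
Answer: E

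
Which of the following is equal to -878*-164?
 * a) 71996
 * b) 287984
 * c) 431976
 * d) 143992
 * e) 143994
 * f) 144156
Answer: d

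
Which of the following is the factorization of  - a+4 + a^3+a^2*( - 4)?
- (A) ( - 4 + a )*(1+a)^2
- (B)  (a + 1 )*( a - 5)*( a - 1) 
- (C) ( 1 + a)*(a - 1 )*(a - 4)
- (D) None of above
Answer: C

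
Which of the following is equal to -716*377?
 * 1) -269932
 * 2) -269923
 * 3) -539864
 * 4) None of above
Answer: 1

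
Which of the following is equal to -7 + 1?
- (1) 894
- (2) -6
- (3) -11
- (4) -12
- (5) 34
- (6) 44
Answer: 2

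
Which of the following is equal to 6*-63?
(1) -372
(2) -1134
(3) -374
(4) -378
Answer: 4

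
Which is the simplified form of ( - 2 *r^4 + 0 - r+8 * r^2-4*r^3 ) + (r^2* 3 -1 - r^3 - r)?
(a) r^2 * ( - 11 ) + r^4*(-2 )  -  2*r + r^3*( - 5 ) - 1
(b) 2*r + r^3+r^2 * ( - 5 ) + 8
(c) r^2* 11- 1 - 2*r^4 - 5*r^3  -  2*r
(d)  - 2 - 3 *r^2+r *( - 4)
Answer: c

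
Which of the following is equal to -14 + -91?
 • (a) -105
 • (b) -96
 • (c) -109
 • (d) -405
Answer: a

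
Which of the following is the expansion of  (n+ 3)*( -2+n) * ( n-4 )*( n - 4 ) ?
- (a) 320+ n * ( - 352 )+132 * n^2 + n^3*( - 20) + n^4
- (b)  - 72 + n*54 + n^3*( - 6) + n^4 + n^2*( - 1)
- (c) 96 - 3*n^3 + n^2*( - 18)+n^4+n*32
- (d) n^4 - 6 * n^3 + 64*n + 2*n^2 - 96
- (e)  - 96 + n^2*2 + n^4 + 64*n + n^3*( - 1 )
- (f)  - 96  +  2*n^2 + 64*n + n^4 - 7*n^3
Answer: f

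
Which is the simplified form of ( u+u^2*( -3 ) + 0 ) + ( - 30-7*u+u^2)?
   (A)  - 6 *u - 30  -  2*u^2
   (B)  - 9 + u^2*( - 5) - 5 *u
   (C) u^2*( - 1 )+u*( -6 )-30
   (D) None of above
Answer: A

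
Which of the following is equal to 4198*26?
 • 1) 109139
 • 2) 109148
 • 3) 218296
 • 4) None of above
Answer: 2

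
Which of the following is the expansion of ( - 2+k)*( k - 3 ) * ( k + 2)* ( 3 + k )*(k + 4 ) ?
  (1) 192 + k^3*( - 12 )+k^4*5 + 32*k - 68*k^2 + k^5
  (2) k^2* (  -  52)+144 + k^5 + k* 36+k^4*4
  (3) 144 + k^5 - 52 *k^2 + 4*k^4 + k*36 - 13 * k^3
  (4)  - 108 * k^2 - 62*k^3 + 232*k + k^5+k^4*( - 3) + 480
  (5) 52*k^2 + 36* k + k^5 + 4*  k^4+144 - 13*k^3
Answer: 3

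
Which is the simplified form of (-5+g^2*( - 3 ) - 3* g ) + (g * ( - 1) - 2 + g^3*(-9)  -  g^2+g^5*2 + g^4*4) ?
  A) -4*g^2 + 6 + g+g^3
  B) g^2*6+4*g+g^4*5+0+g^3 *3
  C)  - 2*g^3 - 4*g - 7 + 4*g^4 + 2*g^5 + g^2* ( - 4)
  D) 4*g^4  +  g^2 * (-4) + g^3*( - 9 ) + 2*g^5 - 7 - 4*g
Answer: D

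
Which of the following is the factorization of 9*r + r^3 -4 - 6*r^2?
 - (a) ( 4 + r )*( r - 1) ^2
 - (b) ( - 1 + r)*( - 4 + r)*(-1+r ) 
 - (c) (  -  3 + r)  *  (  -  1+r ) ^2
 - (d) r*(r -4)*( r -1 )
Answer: b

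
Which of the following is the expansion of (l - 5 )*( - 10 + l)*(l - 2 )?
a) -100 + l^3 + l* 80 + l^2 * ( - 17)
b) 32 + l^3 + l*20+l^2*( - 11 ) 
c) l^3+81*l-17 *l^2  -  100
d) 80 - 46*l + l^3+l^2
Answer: a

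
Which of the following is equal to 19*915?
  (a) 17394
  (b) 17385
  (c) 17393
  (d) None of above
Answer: b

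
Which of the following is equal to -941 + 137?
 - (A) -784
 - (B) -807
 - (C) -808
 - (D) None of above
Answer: D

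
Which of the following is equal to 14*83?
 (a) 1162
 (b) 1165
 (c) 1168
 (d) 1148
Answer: a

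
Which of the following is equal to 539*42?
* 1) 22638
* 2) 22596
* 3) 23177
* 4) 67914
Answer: 1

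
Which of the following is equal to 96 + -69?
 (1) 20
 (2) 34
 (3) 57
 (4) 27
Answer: 4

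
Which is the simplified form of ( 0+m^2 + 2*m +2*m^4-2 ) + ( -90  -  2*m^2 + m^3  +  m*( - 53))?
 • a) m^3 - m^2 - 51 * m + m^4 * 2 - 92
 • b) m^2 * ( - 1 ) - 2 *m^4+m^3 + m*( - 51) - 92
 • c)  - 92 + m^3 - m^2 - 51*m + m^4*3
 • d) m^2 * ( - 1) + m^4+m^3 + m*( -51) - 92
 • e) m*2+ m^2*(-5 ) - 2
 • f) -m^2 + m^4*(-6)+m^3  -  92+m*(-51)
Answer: a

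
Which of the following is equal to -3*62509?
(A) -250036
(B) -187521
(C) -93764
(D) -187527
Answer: D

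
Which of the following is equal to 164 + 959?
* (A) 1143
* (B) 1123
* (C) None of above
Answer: B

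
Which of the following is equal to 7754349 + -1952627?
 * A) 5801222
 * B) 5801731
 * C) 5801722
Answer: C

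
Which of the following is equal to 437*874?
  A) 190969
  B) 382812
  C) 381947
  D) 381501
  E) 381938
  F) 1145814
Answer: E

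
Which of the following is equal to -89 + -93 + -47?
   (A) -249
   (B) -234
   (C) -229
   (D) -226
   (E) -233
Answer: C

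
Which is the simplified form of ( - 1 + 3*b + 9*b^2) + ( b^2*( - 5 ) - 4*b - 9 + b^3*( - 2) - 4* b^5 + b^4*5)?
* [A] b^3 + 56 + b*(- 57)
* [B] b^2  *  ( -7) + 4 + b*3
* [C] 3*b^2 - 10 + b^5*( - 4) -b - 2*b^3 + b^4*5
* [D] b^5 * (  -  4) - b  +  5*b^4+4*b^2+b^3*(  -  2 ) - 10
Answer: D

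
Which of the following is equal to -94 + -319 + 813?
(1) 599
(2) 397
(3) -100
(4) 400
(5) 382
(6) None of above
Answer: 4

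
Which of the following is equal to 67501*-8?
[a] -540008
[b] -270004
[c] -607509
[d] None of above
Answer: a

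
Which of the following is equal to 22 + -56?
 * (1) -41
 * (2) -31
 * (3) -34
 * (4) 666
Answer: 3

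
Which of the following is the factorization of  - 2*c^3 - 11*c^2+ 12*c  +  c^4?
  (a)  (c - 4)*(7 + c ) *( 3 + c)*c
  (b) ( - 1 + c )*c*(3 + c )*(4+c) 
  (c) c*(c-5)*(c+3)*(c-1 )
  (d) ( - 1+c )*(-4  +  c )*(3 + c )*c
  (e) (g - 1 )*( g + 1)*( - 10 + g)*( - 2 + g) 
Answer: d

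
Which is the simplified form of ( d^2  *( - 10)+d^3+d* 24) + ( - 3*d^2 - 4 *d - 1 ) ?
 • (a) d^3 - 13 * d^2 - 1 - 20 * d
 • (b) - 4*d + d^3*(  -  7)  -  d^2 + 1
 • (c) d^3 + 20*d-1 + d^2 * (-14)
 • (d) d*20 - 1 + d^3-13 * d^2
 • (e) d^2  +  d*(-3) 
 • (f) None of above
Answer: d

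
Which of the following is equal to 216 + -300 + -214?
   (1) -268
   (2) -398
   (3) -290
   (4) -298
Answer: 4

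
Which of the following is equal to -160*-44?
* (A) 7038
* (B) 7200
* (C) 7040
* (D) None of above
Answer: C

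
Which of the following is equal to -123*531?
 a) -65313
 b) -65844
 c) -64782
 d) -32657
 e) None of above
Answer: a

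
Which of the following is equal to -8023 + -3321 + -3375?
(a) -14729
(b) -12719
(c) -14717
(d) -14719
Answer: d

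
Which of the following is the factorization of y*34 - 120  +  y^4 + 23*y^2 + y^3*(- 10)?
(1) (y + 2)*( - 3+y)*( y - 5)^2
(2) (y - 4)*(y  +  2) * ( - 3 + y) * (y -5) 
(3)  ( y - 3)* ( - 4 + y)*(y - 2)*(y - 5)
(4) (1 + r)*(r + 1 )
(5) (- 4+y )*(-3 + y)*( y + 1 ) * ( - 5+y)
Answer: 2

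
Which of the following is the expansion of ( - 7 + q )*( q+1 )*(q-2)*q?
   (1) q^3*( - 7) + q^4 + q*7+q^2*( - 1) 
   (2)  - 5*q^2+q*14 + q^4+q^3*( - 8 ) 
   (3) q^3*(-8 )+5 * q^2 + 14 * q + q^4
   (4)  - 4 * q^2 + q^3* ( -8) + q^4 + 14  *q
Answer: 3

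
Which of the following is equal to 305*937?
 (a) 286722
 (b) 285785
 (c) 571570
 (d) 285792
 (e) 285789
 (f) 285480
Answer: b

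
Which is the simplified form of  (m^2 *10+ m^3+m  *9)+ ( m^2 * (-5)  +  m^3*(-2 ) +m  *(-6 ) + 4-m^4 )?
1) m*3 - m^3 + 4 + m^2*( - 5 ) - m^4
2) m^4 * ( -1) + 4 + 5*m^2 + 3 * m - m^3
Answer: 2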